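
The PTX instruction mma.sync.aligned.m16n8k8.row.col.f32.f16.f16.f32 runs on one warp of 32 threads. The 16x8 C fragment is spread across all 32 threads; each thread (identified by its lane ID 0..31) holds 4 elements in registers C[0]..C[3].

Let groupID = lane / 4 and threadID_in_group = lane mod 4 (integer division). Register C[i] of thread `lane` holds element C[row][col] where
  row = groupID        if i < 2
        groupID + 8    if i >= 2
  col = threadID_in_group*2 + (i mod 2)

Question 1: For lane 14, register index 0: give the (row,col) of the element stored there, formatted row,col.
lane 14: gid=3 (14/4), tid=2 (14%4)
i=0: r=3+0=3, c=2*2+0=4

3,4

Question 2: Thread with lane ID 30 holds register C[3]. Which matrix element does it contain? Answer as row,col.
lane 30=>30/4=7, 30 mod 4=2
i=3  r:7+8=>15  c:2·2+1=>5

15,5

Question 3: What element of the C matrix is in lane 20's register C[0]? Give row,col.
5,0

L=20=>grp=20>>2=5, tig=20&3=0
[0]=>row 5+0=5  col 0·2+0=0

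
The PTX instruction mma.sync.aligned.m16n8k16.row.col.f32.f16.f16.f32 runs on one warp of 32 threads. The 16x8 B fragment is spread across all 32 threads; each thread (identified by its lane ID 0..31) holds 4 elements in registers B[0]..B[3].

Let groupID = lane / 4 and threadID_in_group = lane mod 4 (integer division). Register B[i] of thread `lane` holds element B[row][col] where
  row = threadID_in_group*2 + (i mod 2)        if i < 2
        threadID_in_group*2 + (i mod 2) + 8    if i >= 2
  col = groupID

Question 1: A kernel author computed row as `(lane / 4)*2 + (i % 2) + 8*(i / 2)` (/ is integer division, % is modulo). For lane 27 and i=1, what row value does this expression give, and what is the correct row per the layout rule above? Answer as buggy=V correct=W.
`(lane / 4)*2 + (i % 2) + 8*(i / 2)`[27,1]->13
27: g=6,t=3
[1] (3*2+1+0,6) = (7,6)
row: 13 vs 7

buggy=13 correct=7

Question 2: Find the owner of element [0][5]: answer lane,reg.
20,0

c: 5->gid=5  r: 0->r8=0,tid=0,i&1=0
L=5*4+0=20  i=0*2+0=0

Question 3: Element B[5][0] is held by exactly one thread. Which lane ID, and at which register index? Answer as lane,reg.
c=0->g=0  r=5->rb=0,t=2,b0=1
L=0*4+2=2  i=0*2+1=1

2,1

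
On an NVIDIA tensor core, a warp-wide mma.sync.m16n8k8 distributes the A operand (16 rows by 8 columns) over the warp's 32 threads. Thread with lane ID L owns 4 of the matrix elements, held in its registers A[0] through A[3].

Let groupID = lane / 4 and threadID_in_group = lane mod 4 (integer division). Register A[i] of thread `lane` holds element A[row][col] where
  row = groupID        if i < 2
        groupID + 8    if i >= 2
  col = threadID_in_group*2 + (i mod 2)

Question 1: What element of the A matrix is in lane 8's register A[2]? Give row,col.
10,0

8: gr=2,th=0
[2] (2+8,0*2+0) = (10,0)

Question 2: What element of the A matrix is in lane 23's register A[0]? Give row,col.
5,6

L=23->gid=23>>2=5, tid=23&3=3
[0]->row 5+0=5  col 3·2+0=6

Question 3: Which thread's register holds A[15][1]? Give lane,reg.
28,3

r=15->g=7,rb=1  c=1->t=0,b0=1
L=7*4+0=28  i=1*2+1=3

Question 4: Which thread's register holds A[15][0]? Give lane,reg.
r=15→G=7,rhi=1  c=0→T=0,p=0
L=7*4+0=28  i=1*2+0=2

28,2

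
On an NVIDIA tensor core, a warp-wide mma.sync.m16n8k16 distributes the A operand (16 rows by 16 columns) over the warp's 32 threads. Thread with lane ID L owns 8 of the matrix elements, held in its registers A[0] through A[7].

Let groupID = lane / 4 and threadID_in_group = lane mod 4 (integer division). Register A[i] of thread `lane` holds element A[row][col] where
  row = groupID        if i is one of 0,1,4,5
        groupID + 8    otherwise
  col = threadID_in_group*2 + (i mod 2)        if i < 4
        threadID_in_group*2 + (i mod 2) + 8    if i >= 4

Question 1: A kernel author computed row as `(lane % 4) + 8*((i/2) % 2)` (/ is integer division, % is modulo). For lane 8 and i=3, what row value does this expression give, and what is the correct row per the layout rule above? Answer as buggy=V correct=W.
`(lane % 4) + 8*((i/2) % 2)`[8,3]=>8
L=8=>grp=8>>2=2, tig=8&3=0
[3]=>row 2+8=10  col 0·2+1+0=1
row: 8 vs 10

buggy=8 correct=10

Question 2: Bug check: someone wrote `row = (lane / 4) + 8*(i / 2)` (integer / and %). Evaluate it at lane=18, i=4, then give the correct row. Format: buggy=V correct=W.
`(lane / 4) + 8*(i / 2)`[18,4]->20
lane 18: g=4 (18/4), t=2 (18%4)
i=4: r=4+0=4, c=2*2+0+8=12
row: 20 vs 4

buggy=20 correct=4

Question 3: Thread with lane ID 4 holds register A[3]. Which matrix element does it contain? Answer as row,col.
lane 4->4/4=1, 4 mod 4=0
i=3  r:1+8->9  c:2·0+1+0->1

9,1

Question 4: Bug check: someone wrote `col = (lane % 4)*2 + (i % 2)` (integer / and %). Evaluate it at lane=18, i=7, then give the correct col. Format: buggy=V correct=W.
buggy=5 correct=13

`(lane % 4)*2 + (i % 2)`[18,7]=>5
lane 18: grp=4 (18/4), tig=2 (18%4)
i=7: r=4+8=12, c=2*2+1+8=13
col: 5 vs 13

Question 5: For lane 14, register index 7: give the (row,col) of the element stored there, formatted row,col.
11,13

14: G=3,T=2
[7] (3+8,2*2+1+8) = (11,13)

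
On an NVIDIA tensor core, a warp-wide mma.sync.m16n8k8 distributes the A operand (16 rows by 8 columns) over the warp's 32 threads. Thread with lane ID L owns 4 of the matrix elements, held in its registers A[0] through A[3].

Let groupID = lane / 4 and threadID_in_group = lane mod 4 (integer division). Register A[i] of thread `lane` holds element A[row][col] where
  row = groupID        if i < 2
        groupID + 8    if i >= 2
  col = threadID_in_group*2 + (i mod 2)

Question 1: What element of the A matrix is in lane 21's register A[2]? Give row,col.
13,2

21: gr=5,th=1
[2] (5+8,1*2+0) = (13,2)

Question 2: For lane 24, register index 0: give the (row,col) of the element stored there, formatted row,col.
L=24->gid=24>>2=6, tid=24&3=0
[0]->row 6+0=6  col 0·2+0=0

6,0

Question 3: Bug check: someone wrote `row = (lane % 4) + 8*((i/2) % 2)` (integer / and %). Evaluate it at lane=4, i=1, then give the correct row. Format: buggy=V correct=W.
`(lane % 4) + 8*((i/2) % 2)`[4,1]→0
lane 4: G=1 (4/4), T=0 (4%4)
i=1: r=1+0=1, c=0*2+1=1
row: 0 vs 1

buggy=0 correct=1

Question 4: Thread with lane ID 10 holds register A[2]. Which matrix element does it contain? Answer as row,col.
10,4

lane 10⇒10/4=2, 10 mod 4=2
i=2  r:2+8⇒10  c:2·2+0⇒4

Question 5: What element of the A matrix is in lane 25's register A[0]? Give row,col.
6,2

lane 25: grp=6 (25/4), tig=1 (25%4)
i=0: r=6+0=6, c=1*2+0=2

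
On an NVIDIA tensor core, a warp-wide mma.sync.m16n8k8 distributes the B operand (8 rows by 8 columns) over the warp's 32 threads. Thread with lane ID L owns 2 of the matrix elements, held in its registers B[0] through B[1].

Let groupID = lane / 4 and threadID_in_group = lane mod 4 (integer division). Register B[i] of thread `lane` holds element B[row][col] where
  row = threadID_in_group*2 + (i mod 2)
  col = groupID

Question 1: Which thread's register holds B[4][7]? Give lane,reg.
30,0

c=7->g=7  r=4->t=2,b0=0
L=7*4+2=30  i=0=0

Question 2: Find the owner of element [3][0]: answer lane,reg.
c: 0->gid=0  r: 3->tid=1,i&1=1
L=0*4+1=1  i=1=1

1,1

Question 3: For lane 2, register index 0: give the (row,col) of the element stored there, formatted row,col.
4,0

L=2->gid=2>>2=0, tid=2&3=2
[0]->row 2·2+0=4  col gid=0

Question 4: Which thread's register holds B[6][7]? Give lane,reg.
31,0

c=7→G=7  r=6→T=3,p=0
L=7*4+3=31  i=0=0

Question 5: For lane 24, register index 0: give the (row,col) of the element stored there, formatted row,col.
0,6

lane 24: g=6 (24/4), t=0 (24%4)
i=0: r=0*2+0=0, c=g=6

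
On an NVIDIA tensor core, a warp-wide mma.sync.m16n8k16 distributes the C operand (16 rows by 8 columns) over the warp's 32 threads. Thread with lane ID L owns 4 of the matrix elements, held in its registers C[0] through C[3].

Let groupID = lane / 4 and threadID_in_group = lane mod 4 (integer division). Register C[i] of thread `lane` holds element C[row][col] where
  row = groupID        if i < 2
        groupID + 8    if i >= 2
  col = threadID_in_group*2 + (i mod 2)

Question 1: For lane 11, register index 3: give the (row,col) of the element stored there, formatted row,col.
L=11->gid=11>>2=2, tid=11&3=3
[3]->row 2+8=10  col 3·2+1=7

10,7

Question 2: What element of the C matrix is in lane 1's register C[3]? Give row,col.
L=1->gid=1>>2=0, tid=1&3=1
[3]->row 0+8=8  col 1·2+1=3

8,3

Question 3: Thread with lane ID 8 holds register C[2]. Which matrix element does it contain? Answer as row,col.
lane 8→8/4=2, 8 mod 4=0
i=2  r:2+8→10  c:2·0+0→0

10,0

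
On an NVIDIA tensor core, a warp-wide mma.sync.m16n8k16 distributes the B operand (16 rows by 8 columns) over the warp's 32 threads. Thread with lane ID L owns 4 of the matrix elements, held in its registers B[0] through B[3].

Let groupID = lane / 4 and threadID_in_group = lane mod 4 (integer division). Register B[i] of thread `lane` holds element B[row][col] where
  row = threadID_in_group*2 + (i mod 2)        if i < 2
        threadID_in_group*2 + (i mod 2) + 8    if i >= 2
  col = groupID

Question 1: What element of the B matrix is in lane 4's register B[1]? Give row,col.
L=4=>grp=4>>2=1, tig=4&3=0
[1]=>row 0·2+1+0=1  col grp=1

1,1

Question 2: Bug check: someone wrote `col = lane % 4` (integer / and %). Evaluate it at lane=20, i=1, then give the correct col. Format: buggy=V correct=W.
buggy=0 correct=5

`lane % 4`[20,1]→0
lane 20→20/4=5, 20 mod 4=0
i=1  r:2·0+1+0→1  c:5
col: 0 vs 5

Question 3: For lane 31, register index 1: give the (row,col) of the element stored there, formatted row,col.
lane 31→31/4=7, 31 mod 4=3
i=1  r:2·3+1+0→7  c:7

7,7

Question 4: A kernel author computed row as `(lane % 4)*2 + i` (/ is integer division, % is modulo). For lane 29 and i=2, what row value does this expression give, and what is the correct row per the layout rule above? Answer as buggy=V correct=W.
buggy=4 correct=10

`(lane % 4)*2 + i`[29,2]->4
L=29->gid=29>>2=7, tid=29&3=1
[2]->row 1·2+0+8=10  col gid=7
row: 4 vs 10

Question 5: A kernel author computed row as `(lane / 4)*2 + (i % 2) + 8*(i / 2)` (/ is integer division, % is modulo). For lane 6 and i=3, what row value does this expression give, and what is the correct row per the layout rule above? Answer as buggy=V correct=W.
buggy=11 correct=13

`(lane / 4)*2 + (i % 2) + 8*(i / 2)`[6,3]->11
L=6->gid=6>>2=1, tid=6&3=2
[3]->row 2·2+1+8=13  col gid=1
row: 11 vs 13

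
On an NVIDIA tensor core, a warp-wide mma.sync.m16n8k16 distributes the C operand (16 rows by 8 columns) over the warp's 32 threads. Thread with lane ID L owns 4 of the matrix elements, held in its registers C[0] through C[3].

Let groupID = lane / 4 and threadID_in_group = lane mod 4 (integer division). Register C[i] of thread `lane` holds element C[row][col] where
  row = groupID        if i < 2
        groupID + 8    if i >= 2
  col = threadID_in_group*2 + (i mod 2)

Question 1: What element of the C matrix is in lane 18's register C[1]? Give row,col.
lane 18: gid=4 (18/4), tid=2 (18%4)
i=1: r=4+0=4, c=2*2+1=5

4,5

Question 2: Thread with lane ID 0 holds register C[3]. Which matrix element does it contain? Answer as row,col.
8,1

L=0=>grp=0>>2=0, tig=0&3=0
[3]=>row 0+8=8  col 0·2+1=1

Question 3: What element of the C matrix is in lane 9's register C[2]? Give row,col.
10,2

9: gid=2,tid=1
[2] (2+8,1*2+0) = (10,2)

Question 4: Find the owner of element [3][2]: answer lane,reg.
13,0

r:3=>grp=3,rB=0  c:2=>tig=1,lo=0
L=3*4+1=13  i=0*2+0=0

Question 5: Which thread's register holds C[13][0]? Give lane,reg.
20,2

r=13->g=5,rb=1  c=0->t=0,b0=0
L=5*4+0=20  i=1*2+0=2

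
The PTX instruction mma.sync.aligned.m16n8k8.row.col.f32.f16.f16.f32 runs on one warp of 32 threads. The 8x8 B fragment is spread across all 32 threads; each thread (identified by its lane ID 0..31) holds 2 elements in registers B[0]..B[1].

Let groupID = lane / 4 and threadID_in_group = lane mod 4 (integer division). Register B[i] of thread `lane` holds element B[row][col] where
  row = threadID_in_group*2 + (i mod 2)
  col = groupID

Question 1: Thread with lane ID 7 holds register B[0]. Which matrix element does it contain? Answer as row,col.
6,1

lane 7: g=1 (7/4), t=3 (7%4)
i=0: r=3*2+0=6, c=g=1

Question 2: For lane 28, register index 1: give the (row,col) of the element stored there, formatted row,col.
1,7

L=28⇒gr=28>>2=7, th=28&3=0
[1]⇒row 0·2+1=1  col gr=7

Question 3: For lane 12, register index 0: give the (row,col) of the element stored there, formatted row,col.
lane 12=>12/4=3, 12 mod 4=0
i=0  r:2·0+0=>0  c:3

0,3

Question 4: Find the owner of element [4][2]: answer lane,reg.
c=2->g=2  r=4->t=2,b0=0
L=2*4+2=10  i=0=0

10,0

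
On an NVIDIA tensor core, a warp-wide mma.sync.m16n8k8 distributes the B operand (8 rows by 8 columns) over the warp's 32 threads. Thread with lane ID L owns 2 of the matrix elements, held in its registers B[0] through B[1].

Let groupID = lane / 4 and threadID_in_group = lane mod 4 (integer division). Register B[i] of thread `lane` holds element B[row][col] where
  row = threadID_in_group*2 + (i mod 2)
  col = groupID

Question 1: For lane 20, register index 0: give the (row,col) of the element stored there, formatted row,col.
0,5

lane 20: grp=5 (20/4), tig=0 (20%4)
i=0: r=0*2+0=0, c=grp=5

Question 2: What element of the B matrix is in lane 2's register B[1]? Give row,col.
lane 2=>2/4=0, 2 mod 4=2
i=1  r:2·2+1=>5  c:0

5,0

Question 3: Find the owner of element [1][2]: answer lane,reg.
8,1

c=2→G=2  r=1→T=0,p=1
L=2*4+0=8  i=1=1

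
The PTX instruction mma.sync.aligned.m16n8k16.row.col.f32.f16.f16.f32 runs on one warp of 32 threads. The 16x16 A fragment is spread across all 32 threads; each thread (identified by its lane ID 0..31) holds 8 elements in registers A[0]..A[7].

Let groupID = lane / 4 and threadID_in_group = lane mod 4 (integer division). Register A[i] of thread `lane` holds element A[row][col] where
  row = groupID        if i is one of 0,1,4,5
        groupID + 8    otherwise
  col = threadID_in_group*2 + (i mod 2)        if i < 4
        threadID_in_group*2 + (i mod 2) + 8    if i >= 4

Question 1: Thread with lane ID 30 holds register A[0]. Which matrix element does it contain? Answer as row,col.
lane 30->30/4=7, 30 mod 4=2
i=0  r:7+0->7  c:2·2+0+0->4

7,4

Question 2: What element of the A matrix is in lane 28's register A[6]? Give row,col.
L=28→G=28>>2=7, T=28&3=0
[6]→row 7+8=15  col 0·2+0+8=8

15,8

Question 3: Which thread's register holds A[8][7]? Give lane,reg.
r=8⇒gr=0,Rb=1  c=7⇒Cb=0,th=3,odd=1
L=0*4+3=3  i=0*4+1*2+1=3

3,3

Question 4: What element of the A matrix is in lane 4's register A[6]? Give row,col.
L=4=>grp=4>>2=1, tig=4&3=0
[6]=>row 1+8=9  col 0·2+0+8=8

9,8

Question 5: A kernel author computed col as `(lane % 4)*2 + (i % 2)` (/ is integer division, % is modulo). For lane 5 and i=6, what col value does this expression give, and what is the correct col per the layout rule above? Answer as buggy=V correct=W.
`(lane % 4)*2 + (i % 2)`[5,6]→2
L=5→G=5>>2=1, T=5&3=1
[6]→row 1+8=9  col 1·2+0+8=10
col: 2 vs 10

buggy=2 correct=10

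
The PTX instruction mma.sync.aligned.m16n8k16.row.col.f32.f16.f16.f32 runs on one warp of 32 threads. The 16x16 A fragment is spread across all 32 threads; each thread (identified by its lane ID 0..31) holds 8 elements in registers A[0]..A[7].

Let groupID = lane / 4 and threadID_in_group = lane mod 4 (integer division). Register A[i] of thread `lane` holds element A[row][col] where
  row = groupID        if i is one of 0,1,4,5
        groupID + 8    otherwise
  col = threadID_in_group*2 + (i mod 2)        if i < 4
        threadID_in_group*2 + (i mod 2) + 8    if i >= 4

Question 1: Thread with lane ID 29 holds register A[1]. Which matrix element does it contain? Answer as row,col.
29: g=7,t=1
[1] (7+0,1*2+1+0) = (7,3)

7,3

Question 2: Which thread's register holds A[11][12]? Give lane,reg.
r=11->g=3,rb=1  c=12->cb=1,t=2,b0=0
L=3*4+2=14  i=1*4+1*2+0=6

14,6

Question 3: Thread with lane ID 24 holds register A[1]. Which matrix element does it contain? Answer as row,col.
L=24=>grp=24>>2=6, tig=24&3=0
[1]=>row 6+0=6  col 0·2+1+0=1

6,1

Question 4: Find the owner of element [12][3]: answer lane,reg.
r=12->g=4,rb=1  c=3->cb=0,t=1,b0=1
L=4*4+1=17  i=0*4+1*2+1=3

17,3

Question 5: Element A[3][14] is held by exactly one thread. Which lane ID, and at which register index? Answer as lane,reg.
r=3⇒gr=3,Rb=0  c=14⇒Cb=1,th=3,odd=0
L=3*4+3=15  i=1*4+0*2+0=4

15,4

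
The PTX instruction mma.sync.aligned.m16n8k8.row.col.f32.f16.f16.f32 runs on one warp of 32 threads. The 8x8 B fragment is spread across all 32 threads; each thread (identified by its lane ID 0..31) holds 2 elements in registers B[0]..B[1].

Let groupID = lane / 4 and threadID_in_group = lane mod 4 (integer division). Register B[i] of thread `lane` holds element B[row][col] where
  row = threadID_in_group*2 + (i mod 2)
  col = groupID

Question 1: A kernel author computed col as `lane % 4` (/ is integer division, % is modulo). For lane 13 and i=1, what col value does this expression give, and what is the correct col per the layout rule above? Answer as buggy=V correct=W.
`lane % 4`[13,1]->1
lane 13->13/4=3, 13 mod 4=1
i=1  r:2·1+1->3  c:3
col: 1 vs 3

buggy=1 correct=3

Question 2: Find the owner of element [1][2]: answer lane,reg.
c=2→G=2  r=1→T=0,p=1
L=2*4+0=8  i=1=1

8,1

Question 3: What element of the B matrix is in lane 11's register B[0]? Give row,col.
lane 11: gr=2 (11/4), th=3 (11%4)
i=0: r=3*2+0=6, c=gr=2

6,2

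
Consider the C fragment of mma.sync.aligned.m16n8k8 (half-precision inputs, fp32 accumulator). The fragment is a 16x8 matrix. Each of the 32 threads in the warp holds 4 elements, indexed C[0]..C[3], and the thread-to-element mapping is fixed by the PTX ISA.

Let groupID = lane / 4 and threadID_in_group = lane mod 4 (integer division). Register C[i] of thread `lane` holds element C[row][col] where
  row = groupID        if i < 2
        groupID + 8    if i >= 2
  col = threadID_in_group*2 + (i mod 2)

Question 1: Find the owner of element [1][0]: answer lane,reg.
4,0

r=1->g=1,rb=0  c=0->t=0,b0=0
L=1*4+0=4  i=0*2+0=0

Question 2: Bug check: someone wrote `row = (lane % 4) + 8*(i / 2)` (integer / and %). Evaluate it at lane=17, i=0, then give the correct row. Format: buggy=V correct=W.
buggy=1 correct=4

`(lane % 4) + 8*(i / 2)`[17,0]⇒1
lane 17⇒17/4=4, 17 mod 4=1
i=0  r:4+0⇒4  c:2·1+0⇒2
row: 1 vs 4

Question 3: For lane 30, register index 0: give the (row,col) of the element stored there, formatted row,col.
lane 30: g=7 (30/4), t=2 (30%4)
i=0: r=7+0=7, c=2*2+0=4

7,4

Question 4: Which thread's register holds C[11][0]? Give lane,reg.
12,2

r=11->g=3,rb=1  c=0->t=0,b0=0
L=3*4+0=12  i=1*2+0=2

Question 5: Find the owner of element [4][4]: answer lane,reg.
18,0

r:4=>grp=4,rB=0  c:4=>tig=2,lo=0
L=4*4+2=18  i=0*2+0=0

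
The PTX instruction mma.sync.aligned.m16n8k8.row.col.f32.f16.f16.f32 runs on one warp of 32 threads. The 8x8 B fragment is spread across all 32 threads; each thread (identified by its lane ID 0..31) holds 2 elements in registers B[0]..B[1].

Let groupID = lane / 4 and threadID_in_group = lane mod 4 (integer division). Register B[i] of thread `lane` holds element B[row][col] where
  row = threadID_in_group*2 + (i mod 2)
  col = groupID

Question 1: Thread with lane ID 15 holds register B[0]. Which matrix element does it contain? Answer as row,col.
lane 15->15/4=3, 15 mod 4=3
i=0  r:2·3+0->6  c:3

6,3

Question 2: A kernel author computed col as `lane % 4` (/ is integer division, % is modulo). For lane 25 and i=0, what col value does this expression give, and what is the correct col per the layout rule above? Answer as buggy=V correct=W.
`lane % 4`[25,0]→1
lane 25: G=6 (25/4), T=1 (25%4)
i=0: r=1*2+0=2, c=G=6
col: 1 vs 6

buggy=1 correct=6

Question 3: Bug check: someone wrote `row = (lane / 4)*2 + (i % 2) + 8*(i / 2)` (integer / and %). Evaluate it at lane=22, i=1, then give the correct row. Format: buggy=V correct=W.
`(lane / 4)*2 + (i % 2) + 8*(i / 2)`[22,1]=>11
22: grp=5,tig=2
[1] (2*2+1,5) = (5,5)
row: 11 vs 5

buggy=11 correct=5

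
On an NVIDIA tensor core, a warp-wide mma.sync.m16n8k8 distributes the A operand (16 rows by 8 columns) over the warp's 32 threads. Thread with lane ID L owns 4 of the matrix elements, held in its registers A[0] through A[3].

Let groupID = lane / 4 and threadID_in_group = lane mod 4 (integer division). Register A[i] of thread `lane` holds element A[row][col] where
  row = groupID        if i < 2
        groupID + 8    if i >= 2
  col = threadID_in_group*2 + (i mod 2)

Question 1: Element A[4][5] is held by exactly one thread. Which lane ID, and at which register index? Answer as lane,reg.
18,1

r: 4->gid=4,r8=0  c: 5->tid=2,i&1=1
L=4*4+2=18  i=0*2+1=1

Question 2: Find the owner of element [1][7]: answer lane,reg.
r=1⇒gr=1,Rb=0  c=7⇒th=3,odd=1
L=1*4+3=7  i=0*2+1=1

7,1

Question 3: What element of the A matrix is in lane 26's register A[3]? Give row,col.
14,5

26: gid=6,tid=2
[3] (6+8,2*2+1) = (14,5)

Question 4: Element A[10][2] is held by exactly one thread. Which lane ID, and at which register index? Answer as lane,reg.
9,2

r: 10->gid=2,r8=1  c: 2->tid=1,i&1=0
L=2*4+1=9  i=1*2+0=2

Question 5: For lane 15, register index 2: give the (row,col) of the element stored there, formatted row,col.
15: grp=3,tig=3
[2] (3+8,3*2+0) = (11,6)

11,6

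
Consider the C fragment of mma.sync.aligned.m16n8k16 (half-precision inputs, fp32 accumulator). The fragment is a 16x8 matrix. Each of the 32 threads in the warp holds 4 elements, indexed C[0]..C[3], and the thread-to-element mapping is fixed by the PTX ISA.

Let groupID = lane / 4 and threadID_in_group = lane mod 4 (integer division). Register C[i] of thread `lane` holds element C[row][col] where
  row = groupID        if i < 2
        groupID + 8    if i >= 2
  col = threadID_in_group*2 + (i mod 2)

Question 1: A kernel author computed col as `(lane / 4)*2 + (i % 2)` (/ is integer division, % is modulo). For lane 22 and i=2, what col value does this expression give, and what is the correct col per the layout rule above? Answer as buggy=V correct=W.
`(lane / 4)*2 + (i % 2)`[22,2]⇒10
22: gr=5,th=2
[2] (5+8,2*2+0) = (13,4)
col: 10 vs 4

buggy=10 correct=4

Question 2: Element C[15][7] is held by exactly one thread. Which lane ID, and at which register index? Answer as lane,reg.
r=15⇒gr=7,Rb=1  c=7⇒th=3,odd=1
L=7*4+3=31  i=1*2+1=3

31,3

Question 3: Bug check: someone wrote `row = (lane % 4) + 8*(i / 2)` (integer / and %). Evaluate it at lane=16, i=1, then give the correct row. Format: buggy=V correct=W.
buggy=0 correct=4

`(lane % 4) + 8*(i / 2)`[16,1]⇒0
lane 16: gr=4 (16/4), th=0 (16%4)
i=1: r=4+0=4, c=0*2+1=1
row: 0 vs 4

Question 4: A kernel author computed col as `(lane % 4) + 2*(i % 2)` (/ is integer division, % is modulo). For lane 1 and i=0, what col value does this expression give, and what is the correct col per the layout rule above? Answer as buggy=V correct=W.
buggy=1 correct=2

`(lane % 4) + 2*(i % 2)`[1,0]=>1
L=1=>grp=1>>2=0, tig=1&3=1
[0]=>row 0+0=0  col 1·2+0=2
col: 1 vs 2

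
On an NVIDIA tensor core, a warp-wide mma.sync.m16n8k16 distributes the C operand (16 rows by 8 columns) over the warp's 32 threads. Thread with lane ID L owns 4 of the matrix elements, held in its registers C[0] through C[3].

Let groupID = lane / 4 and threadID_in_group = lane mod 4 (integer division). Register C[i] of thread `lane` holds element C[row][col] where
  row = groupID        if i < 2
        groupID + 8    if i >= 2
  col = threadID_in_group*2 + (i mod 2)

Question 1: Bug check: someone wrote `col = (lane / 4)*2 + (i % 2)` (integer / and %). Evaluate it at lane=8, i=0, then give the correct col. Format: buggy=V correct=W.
buggy=4 correct=0

`(lane / 4)*2 + (i % 2)`[8,0]→4
8: G=2,T=0
[0] (2+0,0*2+0) = (2,0)
col: 4 vs 0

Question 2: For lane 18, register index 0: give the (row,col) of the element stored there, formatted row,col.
4,4

L=18⇒gr=18>>2=4, th=18&3=2
[0]⇒row 4+0=4  col 2·2+0=4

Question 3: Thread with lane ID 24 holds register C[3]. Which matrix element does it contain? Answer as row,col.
lane 24⇒24/4=6, 24 mod 4=0
i=3  r:6+8⇒14  c:2·0+1⇒1

14,1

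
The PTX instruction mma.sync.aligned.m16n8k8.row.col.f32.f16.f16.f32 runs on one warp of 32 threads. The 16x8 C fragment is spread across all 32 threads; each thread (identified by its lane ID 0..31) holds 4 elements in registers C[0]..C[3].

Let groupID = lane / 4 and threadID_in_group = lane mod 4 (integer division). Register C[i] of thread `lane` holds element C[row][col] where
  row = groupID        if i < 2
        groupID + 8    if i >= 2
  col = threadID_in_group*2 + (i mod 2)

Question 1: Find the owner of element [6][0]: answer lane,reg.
24,0

r=6->g=6,rb=0  c=0->t=0,b0=0
L=6*4+0=24  i=0*2+0=0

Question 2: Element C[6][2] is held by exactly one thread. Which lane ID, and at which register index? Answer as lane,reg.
r=6→G=6,rhi=0  c=2→T=1,p=0
L=6*4+1=25  i=0*2+0=0

25,0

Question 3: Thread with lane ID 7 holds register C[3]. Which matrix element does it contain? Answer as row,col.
lane 7->7/4=1, 7 mod 4=3
i=3  r:1+8->9  c:2·3+1->7

9,7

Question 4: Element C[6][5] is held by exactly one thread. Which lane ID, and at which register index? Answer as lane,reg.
26,1

r=6⇒gr=6,Rb=0  c=5⇒th=2,odd=1
L=6*4+2=26  i=0*2+1=1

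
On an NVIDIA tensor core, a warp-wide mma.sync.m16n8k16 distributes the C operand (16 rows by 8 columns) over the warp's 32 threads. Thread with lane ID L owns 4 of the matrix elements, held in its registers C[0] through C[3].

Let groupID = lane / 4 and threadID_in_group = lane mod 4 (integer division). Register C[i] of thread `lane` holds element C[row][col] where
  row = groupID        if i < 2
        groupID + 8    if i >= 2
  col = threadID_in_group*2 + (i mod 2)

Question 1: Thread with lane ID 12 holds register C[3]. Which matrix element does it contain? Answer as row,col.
11,1

12: gid=3,tid=0
[3] (3+8,0*2+1) = (11,1)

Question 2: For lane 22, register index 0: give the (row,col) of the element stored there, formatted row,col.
5,4

lane 22: gr=5 (22/4), th=2 (22%4)
i=0: r=5+0=5, c=2*2+0=4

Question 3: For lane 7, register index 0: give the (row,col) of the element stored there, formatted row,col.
1,6

lane 7->7/4=1, 7 mod 4=3
i=0  r:1+0->1  c:2·3+0->6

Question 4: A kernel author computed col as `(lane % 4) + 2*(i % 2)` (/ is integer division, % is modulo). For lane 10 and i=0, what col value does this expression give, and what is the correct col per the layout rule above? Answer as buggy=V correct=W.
`(lane % 4) + 2*(i % 2)`[10,0]→2
lane 10: G=2 (10/4), T=2 (10%4)
i=0: r=2+0=2, c=2*2+0=4
col: 2 vs 4

buggy=2 correct=4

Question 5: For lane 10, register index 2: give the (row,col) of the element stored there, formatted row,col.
10,4

lane 10: grp=2 (10/4), tig=2 (10%4)
i=2: r=2+8=10, c=2*2+0=4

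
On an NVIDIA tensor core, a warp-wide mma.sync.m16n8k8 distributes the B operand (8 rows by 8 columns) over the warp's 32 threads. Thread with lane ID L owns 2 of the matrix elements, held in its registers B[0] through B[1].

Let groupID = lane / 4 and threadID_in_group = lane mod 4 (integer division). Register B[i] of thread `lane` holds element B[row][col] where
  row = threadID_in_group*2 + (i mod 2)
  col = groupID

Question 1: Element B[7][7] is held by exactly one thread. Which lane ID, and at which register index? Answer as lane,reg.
c: 7->gid=7  r: 7->tid=3,i&1=1
L=7*4+3=31  i=1=1

31,1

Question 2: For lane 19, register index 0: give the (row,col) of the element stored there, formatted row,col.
6,4

lane 19->19/4=4, 19 mod 4=3
i=0  r:2·3+0->6  c:4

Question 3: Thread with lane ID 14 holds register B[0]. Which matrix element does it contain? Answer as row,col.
4,3

lane 14->14/4=3, 14 mod 4=2
i=0  r:2·2+0->4  c:3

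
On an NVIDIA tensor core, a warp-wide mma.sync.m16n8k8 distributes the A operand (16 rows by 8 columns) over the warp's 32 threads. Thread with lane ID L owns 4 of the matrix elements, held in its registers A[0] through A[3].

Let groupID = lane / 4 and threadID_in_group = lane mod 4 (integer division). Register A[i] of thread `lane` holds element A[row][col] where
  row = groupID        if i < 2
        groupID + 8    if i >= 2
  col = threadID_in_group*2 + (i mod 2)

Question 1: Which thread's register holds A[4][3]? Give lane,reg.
r: 4->gid=4,r8=0  c: 3->tid=1,i&1=1
L=4*4+1=17  i=0*2+1=1

17,1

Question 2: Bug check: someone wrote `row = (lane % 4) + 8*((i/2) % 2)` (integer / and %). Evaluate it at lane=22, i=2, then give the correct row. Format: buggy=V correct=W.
`(lane % 4) + 8*((i/2) % 2)`[22,2]=>10
L=22=>grp=22>>2=5, tig=22&3=2
[2]=>row 5+8=13  col 2·2+0=4
row: 10 vs 13

buggy=10 correct=13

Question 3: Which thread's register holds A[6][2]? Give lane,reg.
25,0

r=6->g=6,rb=0  c=2->t=1,b0=0
L=6*4+1=25  i=0*2+0=0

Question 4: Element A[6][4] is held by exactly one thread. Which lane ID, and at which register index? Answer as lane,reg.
r:6=>grp=6,rB=0  c:4=>tig=2,lo=0
L=6*4+2=26  i=0*2+0=0

26,0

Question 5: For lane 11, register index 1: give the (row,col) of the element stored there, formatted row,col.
lane 11: grp=2 (11/4), tig=3 (11%4)
i=1: r=2+0=2, c=3*2+1=7

2,7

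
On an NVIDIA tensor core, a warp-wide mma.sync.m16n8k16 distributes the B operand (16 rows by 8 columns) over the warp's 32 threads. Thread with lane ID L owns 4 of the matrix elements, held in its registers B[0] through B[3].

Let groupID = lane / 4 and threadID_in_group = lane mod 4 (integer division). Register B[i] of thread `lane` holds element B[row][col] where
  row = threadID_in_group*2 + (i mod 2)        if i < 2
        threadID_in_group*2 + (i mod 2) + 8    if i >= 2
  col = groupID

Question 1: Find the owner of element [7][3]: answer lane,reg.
c: 3->gid=3  r: 7->r8=0,tid=3,i&1=1
L=3*4+3=15  i=0*2+1=1

15,1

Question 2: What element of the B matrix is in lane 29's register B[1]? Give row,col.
lane 29: gr=7 (29/4), th=1 (29%4)
i=1: r=1*2+1+0=3, c=gr=7

3,7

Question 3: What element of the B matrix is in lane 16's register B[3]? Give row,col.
lane 16⇒16/4=4, 16 mod 4=0
i=3  r:2·0+1+8⇒9  c:4

9,4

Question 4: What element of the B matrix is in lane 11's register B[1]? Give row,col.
7,2

lane 11⇒11/4=2, 11 mod 4=3
i=1  r:2·3+1+0⇒7  c:2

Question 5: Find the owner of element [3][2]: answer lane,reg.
9,1

c=2⇒gr=2  r=3⇒Rb=0,th=1,odd=1
L=2*4+1=9  i=0*2+1=1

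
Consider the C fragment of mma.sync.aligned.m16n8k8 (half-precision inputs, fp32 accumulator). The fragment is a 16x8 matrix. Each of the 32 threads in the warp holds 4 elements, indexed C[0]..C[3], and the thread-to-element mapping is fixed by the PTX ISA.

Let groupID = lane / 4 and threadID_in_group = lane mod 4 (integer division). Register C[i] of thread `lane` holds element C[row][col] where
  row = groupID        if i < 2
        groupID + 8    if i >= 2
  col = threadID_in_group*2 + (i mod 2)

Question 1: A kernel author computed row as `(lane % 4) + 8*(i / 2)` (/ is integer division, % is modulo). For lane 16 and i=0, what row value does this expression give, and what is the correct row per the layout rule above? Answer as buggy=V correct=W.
buggy=0 correct=4

`(lane % 4) + 8*(i / 2)`[16,0]→0
lane 16→16/4=4, 16 mod 4=0
i=0  r:4+0→4  c:2·0+0→0
row: 0 vs 4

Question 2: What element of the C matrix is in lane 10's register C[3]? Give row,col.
10: g=2,t=2
[3] (2+8,2*2+1) = (10,5)

10,5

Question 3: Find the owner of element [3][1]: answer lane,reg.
r=3→G=3,rhi=0  c=1→T=0,p=1
L=3*4+0=12  i=0*2+1=1

12,1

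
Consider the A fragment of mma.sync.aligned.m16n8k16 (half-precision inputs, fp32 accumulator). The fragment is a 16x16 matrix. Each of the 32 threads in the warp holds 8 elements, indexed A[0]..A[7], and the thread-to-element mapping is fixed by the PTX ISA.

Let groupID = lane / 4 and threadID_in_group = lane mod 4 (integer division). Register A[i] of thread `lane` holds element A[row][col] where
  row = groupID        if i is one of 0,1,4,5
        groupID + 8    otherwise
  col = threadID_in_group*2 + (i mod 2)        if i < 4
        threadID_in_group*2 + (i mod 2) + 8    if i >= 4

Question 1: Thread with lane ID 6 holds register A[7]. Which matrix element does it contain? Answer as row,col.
lane 6: gr=1 (6/4), th=2 (6%4)
i=7: r=1+8=9, c=2*2+1+8=13

9,13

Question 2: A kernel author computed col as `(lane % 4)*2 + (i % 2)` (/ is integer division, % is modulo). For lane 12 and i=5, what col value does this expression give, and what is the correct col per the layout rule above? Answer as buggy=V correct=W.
buggy=1 correct=9

`(lane % 4)*2 + (i % 2)`[12,5]=>1
lane 12=>12/4=3, 12 mod 4=0
i=5  r:3+0=>3  c:2·0+1+8=>9
col: 1 vs 9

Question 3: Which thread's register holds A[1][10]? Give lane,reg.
r=1->g=1,rb=0  c=10->cb=1,t=1,b0=0
L=1*4+1=5  i=1*4+0*2+0=4

5,4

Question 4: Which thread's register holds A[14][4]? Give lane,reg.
26,2

r=14->g=6,rb=1  c=4->cb=0,t=2,b0=0
L=6*4+2=26  i=0*4+1*2+0=2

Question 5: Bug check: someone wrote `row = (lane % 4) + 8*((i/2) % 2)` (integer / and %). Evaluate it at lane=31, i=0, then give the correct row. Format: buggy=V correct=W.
buggy=3 correct=7

`(lane % 4) + 8*((i/2) % 2)`[31,0]->3
lane 31: gid=7 (31/4), tid=3 (31%4)
i=0: r=7+0=7, c=3*2+0+0=6
row: 3 vs 7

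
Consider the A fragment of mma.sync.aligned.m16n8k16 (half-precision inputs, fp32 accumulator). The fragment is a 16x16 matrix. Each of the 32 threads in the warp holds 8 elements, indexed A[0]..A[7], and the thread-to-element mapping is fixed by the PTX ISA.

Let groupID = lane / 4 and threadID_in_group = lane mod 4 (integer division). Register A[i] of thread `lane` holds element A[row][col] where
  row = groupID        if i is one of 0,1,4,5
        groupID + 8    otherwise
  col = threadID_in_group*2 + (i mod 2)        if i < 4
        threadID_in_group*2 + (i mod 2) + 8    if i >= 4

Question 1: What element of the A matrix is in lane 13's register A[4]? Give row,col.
3,10

lane 13->13/4=3, 13 mod 4=1
i=4  r:3+0->3  c:2·1+0+8->10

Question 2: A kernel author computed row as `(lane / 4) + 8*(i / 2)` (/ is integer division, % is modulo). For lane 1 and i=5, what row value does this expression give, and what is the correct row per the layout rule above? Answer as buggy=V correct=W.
buggy=16 correct=0

`(lane / 4) + 8*(i / 2)`[1,5]=>16
lane 1=>1/4=0, 1 mod 4=1
i=5  r:0+0=>0  c:2·1+1+8=>11
row: 16 vs 0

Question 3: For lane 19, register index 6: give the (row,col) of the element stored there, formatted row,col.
12,14

19: grp=4,tig=3
[6] (4+8,3*2+0+8) = (12,14)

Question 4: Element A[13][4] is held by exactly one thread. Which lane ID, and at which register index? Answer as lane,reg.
22,2

r=13→G=5,rhi=1  c=4→chi=0,T=2,p=0
L=5*4+2=22  i=0*4+1*2+0=2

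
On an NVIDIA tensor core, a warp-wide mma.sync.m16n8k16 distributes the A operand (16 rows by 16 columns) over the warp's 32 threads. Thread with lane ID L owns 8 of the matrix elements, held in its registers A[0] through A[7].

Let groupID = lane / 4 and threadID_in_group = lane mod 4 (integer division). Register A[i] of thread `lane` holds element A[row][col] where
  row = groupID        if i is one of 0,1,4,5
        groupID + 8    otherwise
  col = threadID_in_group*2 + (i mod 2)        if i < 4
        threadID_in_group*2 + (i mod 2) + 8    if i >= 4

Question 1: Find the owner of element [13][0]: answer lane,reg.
20,2

r=13⇒gr=5,Rb=1  c=0⇒Cb=0,th=0,odd=0
L=5*4+0=20  i=0*4+1*2+0=2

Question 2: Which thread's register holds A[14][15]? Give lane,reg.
r=14⇒gr=6,Rb=1  c=15⇒Cb=1,th=3,odd=1
L=6*4+3=27  i=1*4+1*2+1=7

27,7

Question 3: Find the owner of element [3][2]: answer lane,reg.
r=3⇒gr=3,Rb=0  c=2⇒Cb=0,th=1,odd=0
L=3*4+1=13  i=0*4+0*2+0=0

13,0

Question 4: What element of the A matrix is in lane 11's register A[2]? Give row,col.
10,6

lane 11: gid=2 (11/4), tid=3 (11%4)
i=2: r=2+8=10, c=3*2+0+0=6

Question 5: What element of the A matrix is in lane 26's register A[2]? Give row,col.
14,4

L=26->g=26>>2=6, t=26&3=2
[2]->row 6+8=14  col 2·2+0+0=4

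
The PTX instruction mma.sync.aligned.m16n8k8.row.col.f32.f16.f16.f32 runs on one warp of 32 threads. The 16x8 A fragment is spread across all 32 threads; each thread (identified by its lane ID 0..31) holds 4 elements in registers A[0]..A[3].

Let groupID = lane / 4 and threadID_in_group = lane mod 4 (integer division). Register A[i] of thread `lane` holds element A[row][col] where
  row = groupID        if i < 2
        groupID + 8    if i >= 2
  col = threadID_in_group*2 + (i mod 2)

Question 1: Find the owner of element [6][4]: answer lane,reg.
r=6⇒gr=6,Rb=0  c=4⇒th=2,odd=0
L=6*4+2=26  i=0*2+0=0

26,0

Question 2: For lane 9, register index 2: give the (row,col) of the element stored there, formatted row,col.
lane 9=>9/4=2, 9 mod 4=1
i=2  r:2+8=>10  c:2·1+0=>2

10,2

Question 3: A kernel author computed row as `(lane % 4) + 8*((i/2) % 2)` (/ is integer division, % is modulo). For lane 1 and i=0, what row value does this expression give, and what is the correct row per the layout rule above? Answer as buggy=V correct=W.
`(lane % 4) + 8*((i/2) % 2)`[1,0]->1
lane 1->1/4=0, 1 mod 4=1
i=0  r:0+0->0  c:2·1+0->2
row: 1 vs 0

buggy=1 correct=0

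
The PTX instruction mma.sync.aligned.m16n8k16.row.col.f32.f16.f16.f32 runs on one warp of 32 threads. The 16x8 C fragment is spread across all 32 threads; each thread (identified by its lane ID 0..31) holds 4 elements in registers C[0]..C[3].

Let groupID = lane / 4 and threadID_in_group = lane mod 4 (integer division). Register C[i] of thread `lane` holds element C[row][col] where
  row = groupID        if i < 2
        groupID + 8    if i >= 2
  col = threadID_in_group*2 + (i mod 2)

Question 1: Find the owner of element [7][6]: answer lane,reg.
r=7⇒gr=7,Rb=0  c=6⇒th=3,odd=0
L=7*4+3=31  i=0*2+0=0

31,0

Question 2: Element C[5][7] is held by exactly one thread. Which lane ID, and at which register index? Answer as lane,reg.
r: 5->gid=5,r8=0  c: 7->tid=3,i&1=1
L=5*4+3=23  i=0*2+1=1

23,1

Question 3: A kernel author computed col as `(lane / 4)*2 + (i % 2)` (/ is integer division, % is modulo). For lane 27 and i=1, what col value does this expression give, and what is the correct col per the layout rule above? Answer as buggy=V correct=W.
`(lane / 4)*2 + (i % 2)`[27,1]=>13
27: grp=6,tig=3
[1] (6+0,3*2+1) = (6,7)
col: 13 vs 7

buggy=13 correct=7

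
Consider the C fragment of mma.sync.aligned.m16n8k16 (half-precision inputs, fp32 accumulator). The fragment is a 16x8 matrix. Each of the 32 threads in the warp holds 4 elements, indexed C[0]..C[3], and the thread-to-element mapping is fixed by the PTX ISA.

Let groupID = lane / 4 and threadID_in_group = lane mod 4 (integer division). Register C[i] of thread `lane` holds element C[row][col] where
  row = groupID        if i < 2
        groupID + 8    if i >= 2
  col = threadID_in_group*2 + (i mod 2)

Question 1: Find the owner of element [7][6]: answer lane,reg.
31,0

r=7→G=7,rhi=0  c=6→T=3,p=0
L=7*4+3=31  i=0*2+0=0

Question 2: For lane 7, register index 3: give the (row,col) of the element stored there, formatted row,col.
9,7

lane 7: gid=1 (7/4), tid=3 (7%4)
i=3: r=1+8=9, c=3*2+1=7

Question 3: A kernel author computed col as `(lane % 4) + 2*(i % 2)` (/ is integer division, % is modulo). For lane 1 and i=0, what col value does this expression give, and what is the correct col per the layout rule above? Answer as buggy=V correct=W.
buggy=1 correct=2

`(lane % 4) + 2*(i % 2)`[1,0]=>1
L=1=>grp=1>>2=0, tig=1&3=1
[0]=>row 0+0=0  col 1·2+0=2
col: 1 vs 2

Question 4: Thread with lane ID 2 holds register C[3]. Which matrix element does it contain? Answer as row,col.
8,5

2: gr=0,th=2
[3] (0+8,2*2+1) = (8,5)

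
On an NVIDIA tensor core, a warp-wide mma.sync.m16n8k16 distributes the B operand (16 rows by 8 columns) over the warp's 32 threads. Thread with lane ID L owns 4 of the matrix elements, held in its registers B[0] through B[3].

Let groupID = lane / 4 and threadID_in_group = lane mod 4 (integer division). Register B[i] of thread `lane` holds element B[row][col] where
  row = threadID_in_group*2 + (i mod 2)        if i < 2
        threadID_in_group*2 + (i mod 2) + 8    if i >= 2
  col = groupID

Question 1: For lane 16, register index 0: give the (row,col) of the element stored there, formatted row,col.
lane 16=>16/4=4, 16 mod 4=0
i=0  r:2·0+0+0=>0  c:4

0,4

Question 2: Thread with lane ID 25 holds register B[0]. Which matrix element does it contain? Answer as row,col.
25: gr=6,th=1
[0] (1*2+0+0,6) = (2,6)

2,6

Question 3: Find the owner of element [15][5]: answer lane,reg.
23,3

c=5->g=5  r=15->rb=1,t=3,b0=1
L=5*4+3=23  i=1*2+1=3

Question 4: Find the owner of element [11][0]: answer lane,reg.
1,3

c=0⇒gr=0  r=11⇒Rb=1,th=1,odd=1
L=0*4+1=1  i=1*2+1=3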